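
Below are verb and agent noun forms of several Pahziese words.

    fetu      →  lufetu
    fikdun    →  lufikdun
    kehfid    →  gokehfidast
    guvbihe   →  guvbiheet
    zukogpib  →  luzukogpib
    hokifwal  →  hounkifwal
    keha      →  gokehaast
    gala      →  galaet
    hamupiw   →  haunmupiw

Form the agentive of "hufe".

"hufe" begins with h-. The stems beginning with h- (hokifwal → hounkifwal, hamupiw → haunmupiw) insert -un- after the first vowel.
The other patterns: stems beginning with g- add -et; stems beginning with k- add go- … -ast around the stem; stems beginning with f- or z- add the prefix lu-.
So hufe → huunfe.

huunfe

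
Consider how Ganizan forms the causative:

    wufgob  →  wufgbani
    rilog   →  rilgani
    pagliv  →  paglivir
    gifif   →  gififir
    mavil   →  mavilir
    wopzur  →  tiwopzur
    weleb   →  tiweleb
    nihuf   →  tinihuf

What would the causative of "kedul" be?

wufgob and weleb both end in -b yet inflect differently (wufgbani, tiweleb), so the final letter is not what conditions the rule; the last vowel is.
"kedul" has last vowel 'u'. The stems whose last vowel is 'u' (wopzur → tiwopzur, nihuf → tinihuf) add the prefix ti-.
The other patterns: stems whose last vowel is 'o' delete the last vowel and add -ani; stems whose last vowel is 'i' add -ir.
So kedul → tikedul.

tikedul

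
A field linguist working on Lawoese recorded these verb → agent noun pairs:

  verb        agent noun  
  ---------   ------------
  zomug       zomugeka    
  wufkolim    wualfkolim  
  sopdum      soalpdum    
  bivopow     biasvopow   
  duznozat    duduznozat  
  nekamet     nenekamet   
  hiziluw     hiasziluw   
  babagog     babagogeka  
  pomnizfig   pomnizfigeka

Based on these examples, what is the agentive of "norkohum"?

noalrkohum

"norkohum" ends in -m. The stems ending in -m (sopdum → soalpdum, wufkolim → wualfkolim) insert -al- after the first vowel.
The other patterns: stems ending in -g add -eka; stems ending in -t repeat the first consonant+vowel as a prefix; stems ending in -w insert -as- after the first vowel.
So norkohum → noalrkohum.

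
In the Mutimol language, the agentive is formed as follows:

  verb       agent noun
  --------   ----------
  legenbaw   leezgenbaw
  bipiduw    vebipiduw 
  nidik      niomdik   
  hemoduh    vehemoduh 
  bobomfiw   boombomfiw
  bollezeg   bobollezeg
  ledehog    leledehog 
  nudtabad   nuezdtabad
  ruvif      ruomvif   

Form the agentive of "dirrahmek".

didirrahmek

"dirrahmek" has last vowel 'e'. The one such stem in the data (bollezeg → bobollezeg) repeats the first consonant+vowel as a prefix (as does ledehog), so the same rule applies.
So dirrahmek → didirrahmek.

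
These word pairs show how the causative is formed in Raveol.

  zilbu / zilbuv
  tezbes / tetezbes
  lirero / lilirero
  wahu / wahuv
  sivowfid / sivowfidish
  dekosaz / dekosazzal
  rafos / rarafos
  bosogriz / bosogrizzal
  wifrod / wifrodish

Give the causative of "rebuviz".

bosogriz and sivowfid both have last vowel 'i' yet inflect differently (bosogrizzal, sivowfidish), so the last vowel is not what conditions the rule; the final letter is.
"rebuviz" ends in -z. The stems ending in -z (dekosaz → dekosazzal, bosogriz → bosogrizzal) double the final consonant and add -al.
The other patterns: stems ending in -u drop the final letter and add -uv; stems ending in -d add -ish; stems ending in -o or -s repeat the first consonant+vowel as a prefix.
So rebuviz → rebuvizzal.

rebuvizzal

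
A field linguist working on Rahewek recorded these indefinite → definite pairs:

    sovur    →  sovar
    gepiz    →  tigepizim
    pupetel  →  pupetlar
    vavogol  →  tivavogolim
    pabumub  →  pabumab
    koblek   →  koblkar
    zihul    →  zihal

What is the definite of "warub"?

warab

vavogol and zihul both end in -l yet inflect differently (tivavogolim, zihal), so the final letter is not what conditions the rule; the last vowel is.
"warub" has last vowel 'u'. The stems whose last vowel is 'u' (sovur → sovar, zihul → zihal, pabumub → pabumab) change the last vowel to 'a'.
The other patterns: stems whose last vowel is 'i' or 'o' add ti- … -im around the stem; stems whose last vowel is 'e' delete the last vowel and add -ar.
So warub → warab.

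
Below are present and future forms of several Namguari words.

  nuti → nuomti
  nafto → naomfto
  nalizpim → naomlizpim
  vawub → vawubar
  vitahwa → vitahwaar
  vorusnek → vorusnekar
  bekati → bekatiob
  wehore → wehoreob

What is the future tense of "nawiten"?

nuti and bekati both end in -i yet inflect differently (nuomti, bekatiob), so the final letter is not what conditions the rule; the first letter is.
"nawiten" begins with n-. The stems beginning with n- (nuti → nuomti, nafto → naomfto, nalizpim → naomlizpim) insert -om- after the first vowel.
The other patterns: stems beginning with v- add -ar; stems beginning with b- or w- add -ob.
So nawiten → naomwiten.

naomwiten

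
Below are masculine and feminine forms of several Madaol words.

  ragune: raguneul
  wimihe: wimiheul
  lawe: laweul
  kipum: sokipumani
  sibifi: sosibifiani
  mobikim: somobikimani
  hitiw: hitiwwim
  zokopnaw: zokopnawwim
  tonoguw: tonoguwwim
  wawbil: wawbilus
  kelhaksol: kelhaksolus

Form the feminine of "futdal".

futdalus

sibifi and hitiw both have last vowel 'i' yet inflect differently (sosibifiani, hitiwwim), so the last vowel is not what conditions the rule; the final letter is.
"futdal" ends in -l. The stems ending in -l (wawbil → wawbilus, kelhaksol → kelhaksolus) add -us.
So futdal → futdalus.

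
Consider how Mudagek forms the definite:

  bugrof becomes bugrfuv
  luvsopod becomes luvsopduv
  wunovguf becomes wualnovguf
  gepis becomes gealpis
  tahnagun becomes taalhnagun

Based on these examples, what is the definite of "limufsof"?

bugrof and wunovguf both end in -f yet inflect differently (bugrfuv, wualnovguf), so the final letter is not what conditions the rule; the last vowel is.
"limufsof" has last vowel 'o'. The stems whose last vowel is 'o' (bugrof → bugrfuv, luvsopod → luvsopduv) delete the last vowel and add -uv.
The other pattern: stems whose last vowel is 'i' or 'u' insert -al- after the first vowel.
So limufsof → limufsfuv.

limufsfuv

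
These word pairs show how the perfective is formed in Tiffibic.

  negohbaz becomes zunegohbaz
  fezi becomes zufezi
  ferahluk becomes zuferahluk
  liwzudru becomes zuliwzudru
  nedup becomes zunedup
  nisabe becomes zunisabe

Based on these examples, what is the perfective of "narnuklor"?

zunarnuklor

Every pair shown (negohbaz → zunegohbaz, fezi → zufezi, ferahluk → zuferahluk, …) follows the same rule: add the prefix zu-.
So narnuklor → zunarnuklor.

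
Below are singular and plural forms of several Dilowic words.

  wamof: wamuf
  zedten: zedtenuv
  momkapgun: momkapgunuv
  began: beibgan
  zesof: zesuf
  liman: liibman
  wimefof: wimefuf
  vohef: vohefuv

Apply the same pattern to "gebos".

"gebos" has last vowel 'o'. The stems whose last vowel is 'o' (wamof → wamuf, wimefof → wimefuf, zesof → zesuf) change the last vowel to 'u'.
The other patterns: stems whose last vowel is 'a' insert -ib- after the first vowel; stems whose last vowel is 'e' or 'u' add -uv.
So gebos → gebus.

gebus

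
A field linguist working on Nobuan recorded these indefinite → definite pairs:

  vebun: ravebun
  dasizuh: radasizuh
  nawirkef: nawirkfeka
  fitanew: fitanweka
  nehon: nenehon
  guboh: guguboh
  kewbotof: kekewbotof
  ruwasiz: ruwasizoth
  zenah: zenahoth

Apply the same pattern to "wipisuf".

rawipisuf

"wipisuf" has last vowel 'u'. The stems whose last vowel is 'u' (vebun → ravebun, dasizuh → radasizuh) add the prefix ra-.
The other patterns: stems whose last vowel is 'e' delete the last vowel and add -eka; stems whose last vowel is 'o' repeat the first consonant+vowel as a prefix; stems whose last vowel is 'a' or 'i' add -oth.
So wipisuf → rawipisuf.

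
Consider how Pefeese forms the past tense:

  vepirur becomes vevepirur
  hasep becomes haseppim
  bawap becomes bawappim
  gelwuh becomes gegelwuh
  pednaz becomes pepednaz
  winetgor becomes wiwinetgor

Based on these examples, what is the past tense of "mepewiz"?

bawap and pednaz both have last vowel 'a' yet inflect differently (bawappim, pepednaz), so the last vowel is not what conditions the rule; the final letter is.
"mepewiz" ends in -z. The one such stem in the data (pednaz → pepednaz) repeats the first consonant+vowel as a prefix (as do winetgor, gelwuh), so the same rule applies.
So mepewiz → memepewiz.

memepewiz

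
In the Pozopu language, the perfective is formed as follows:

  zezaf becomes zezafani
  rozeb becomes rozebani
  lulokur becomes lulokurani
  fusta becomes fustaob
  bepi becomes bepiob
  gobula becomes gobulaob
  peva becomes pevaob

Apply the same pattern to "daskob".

daskobani

zezaf and fusta both have last vowel 'a' yet inflect differently (zezafani, fustaob), so the last vowel is not what conditions the rule; whether the stem ends in a vowel or a consonant is.
"daskob" ends in a consonant. The stems ending in a consonant (zezaf → zezafani, rozeb → rozebani, lulokur → lulokurani) add -ani.
So daskob → daskobani.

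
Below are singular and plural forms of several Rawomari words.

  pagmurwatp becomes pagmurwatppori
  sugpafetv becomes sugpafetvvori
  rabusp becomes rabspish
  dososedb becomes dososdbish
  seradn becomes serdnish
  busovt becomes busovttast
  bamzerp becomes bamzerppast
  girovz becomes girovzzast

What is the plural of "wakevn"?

wakevnnast

pagmurwatp and rabusp both end in -p yet inflect differently (pagmurwatppori, rabspish), so the final letter is not what conditions the rule; the second-to-last letter is.
"wakevn" has second-to-last letter 'v'. The stems whose second-to-last letter is 'v' (busovt → busovttast, girovz → girovzzast) double the final consonant and add -ast.
So wakevn → wakevnnast.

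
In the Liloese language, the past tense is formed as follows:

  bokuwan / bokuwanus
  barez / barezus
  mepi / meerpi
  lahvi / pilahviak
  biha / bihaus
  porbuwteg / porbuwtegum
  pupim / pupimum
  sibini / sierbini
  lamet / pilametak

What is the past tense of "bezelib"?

bezelibus

lahvi and mepi both end in -i yet inflect differently (pilahviak, meerpi), so the final letter is not what conditions the rule; the first letter is.
"bezelib" begins with b-. The stems beginning with b- (barez → barezus, biha → bihaus, bokuwan → bokuwanus) add -us.
The other patterns: stems beginning with l- add pi- … -ak around the stem; stems beginning with p- add -um; stems beginning with m- or s- insert -er- after the first vowel.
So bezelib → bezelibus.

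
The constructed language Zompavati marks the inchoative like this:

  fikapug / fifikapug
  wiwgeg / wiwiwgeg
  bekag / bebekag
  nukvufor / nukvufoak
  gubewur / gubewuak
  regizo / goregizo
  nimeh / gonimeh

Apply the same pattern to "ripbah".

fikapug and gubewur both have last vowel 'u' yet inflect differently (fifikapug, gubewuak), so the last vowel is not what conditions the rule; the final letter is.
"ripbah" ends in -h. The one such stem in the data (nimeh → gonimeh) adds the prefix go-, so the same rule applies.
The other patterns: stems ending in -g repeat the first consonant+vowel as a prefix; stems ending in -r drop the final letter and add -ak.
So ripbah → goripbah.

goripbah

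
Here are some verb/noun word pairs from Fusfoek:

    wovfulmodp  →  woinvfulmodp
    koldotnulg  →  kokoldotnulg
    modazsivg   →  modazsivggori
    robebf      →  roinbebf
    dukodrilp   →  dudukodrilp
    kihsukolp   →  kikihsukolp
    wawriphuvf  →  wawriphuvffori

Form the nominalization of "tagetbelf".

koldotnulg and modazsivg both end in -g yet inflect differently (kokoldotnulg, modazsivggori), so the final letter is not what conditions the rule; the second-to-last letter is.
"tagetbelf" has second-to-last letter 'l'. The stems whose second-to-last letter is 'l' (kihsukolp → kikihsukolp, dukodrilp → dudukodrilp, koldotnulg → kokoldotnulg) repeat the first consonant+vowel as a prefix.
The other patterns: stems whose second-to-last letter is 'v' double the final consonant and add -ori; stems whose second-to-last letter is 'b' or 'd' insert -in- after the first vowel.
So tagetbelf → tatagetbelf.

tatagetbelf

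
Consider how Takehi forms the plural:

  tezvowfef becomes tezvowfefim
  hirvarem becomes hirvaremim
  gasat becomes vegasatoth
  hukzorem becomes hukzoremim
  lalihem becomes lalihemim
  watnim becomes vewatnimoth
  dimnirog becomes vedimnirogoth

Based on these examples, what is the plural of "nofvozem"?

nofvozemim

hirvarem and watnim both end in -m yet inflect differently (hirvaremim, vewatnimoth), so the final letter is not what conditions the rule; the last vowel is.
"nofvozem" has last vowel 'e'. The stems whose last vowel is 'e' (tezvowfef → tezvowfefim, hirvarem → hirvaremim, hukzorem → hukzoremim) add -im.
So nofvozem → nofvozemim.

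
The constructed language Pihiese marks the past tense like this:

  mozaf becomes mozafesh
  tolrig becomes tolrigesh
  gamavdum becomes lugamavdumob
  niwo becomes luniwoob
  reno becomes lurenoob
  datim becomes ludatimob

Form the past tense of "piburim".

lupiburimob

tolrig and datim both have last vowel 'i' yet inflect differently (tolrigesh, ludatimob), so the last vowel is not what conditions the rule; the final letter is.
"piburim" ends in -m. The stems ending in -m (gamavdum → lugamavdumob, datim → ludatimob) add lu- … -ob around the stem.
So piburim → lupiburimob.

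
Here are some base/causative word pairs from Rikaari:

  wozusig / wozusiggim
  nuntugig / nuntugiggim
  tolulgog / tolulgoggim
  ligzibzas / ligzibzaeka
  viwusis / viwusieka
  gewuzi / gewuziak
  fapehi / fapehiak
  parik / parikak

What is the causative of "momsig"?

momsiggim

wozusig and viwusis both have last vowel 'i' yet inflect differently (wozusiggim, viwusieka), so the last vowel is not what conditions the rule; the final letter is.
"momsig" ends in -g. The stems ending in -g (wozusig → wozusiggim, nuntugig → nuntugiggim, tolulgog → tolulgoggim) double the final consonant and add -im.
The other patterns: stems ending in -s drop the final letter and add -eka; stems ending in -i or -k add -ak.
So momsig → momsiggim.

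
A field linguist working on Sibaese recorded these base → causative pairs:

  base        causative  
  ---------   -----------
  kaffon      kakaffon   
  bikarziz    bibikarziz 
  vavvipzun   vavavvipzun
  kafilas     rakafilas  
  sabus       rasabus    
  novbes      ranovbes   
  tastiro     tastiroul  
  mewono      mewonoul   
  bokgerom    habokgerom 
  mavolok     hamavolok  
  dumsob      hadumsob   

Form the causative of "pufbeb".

vavvipzun and sabus both have last vowel 'u' yet inflect differently (vavavvipzun, rasabus), so the last vowel is not what conditions the rule; the final letter is.
"pufbeb" ends in -b. The one such stem in the data (dumsob → hadumsob) adds the prefix ha-, so the same rule applies.
So pufbeb → hapufbeb.

hapufbeb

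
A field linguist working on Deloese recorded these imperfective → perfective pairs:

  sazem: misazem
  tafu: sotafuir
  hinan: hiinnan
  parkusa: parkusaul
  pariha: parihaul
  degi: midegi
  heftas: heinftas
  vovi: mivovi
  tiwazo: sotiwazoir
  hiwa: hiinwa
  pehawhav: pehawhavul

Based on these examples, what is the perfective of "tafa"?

"tafa" begins with t-. The stems beginning with t- (tiwazo → sotiwazoir, tafu → sotafuir) add so- … -ir around the stem.
The other patterns: stems beginning with p- add -ul; stems beginning with h- insert -in- after the first vowel; stems beginning with d-, s- or v- add the prefix mi-.
So tafa → sotafair.

sotafair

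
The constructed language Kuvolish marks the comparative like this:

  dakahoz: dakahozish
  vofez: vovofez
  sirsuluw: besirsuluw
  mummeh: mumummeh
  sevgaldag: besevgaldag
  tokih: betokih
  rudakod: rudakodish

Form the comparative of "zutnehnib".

"zutnehnib" has last vowel 'i'. The one such stem in the data (tokih → betokih) adds the prefix be-, so the same rule applies.
So zutnehnib → bezutnehnib.

bezutnehnib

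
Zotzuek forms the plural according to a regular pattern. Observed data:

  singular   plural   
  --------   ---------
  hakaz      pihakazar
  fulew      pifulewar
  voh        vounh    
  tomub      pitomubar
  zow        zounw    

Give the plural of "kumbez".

fulew and zow both end in -w yet inflect differently (pifulewar, zounw), so the final letter is not what conditions the rule; the number of vowels is.
"kumbez" has 2 vowels. The stems with 2 vowels (fulew → pifulewar, tomub → pitomubar, hakaz → pihakazar) add pi- … -ar around the stem.
So kumbez → pikumbezar.

pikumbezar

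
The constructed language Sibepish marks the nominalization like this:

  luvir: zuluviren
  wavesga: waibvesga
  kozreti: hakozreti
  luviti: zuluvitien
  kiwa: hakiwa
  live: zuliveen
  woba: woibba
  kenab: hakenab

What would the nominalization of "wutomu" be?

"wutomu" begins with w-. The stems beginning with w- (wavesga → waibvesga, woba → woibba) insert -ib- after the first vowel.
So wutomu → wuibtomu.

wuibtomu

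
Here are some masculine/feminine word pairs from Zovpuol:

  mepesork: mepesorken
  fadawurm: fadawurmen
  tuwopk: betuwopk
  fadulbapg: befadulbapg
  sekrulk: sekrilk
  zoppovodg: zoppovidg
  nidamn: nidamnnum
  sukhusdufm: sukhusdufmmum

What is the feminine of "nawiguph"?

mepesork and tuwopk both end in -k yet inflect differently (mepesorken, betuwopk), so the final letter is not what conditions the rule; the second-to-last letter is.
"nawiguph" has second-to-last letter 'p'. The stems whose second-to-last letter is 'p' (tuwopk → betuwopk, fadulbapg → befadulbapg) add the prefix be-.
The other patterns: stems whose second-to-last letter is 'r' add -en; stems whose second-to-last letter is 'd' or 'l' change the last vowel to 'i'; stems whose second-to-last letter is 'f' or 'm' double the final consonant and add -um.
So nawiguph → benawiguph.

benawiguph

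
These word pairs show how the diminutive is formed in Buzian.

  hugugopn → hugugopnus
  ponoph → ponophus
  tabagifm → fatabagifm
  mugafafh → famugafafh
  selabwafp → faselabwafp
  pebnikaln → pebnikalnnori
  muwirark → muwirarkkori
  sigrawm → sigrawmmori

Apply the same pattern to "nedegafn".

ponoph and mugafafh both end in -h yet inflect differently (ponophus, famugafafh), so the final letter is not what conditions the rule; the second-to-last letter is.
"nedegafn" has second-to-last letter 'f'. The stems whose second-to-last letter is 'f' (tabagifm → fatabagifm, mugafafh → famugafafh, selabwafp → faselabwafp) add the prefix fa-.
So nedegafn → fanedegafn.

fanedegafn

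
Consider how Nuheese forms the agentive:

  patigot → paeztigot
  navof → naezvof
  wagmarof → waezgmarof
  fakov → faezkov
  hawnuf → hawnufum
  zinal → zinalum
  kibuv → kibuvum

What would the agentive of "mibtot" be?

miezbtot

navof and hawnuf both end in -f yet inflect differently (naezvof, hawnufum), so the final letter is not what conditions the rule; the last vowel is.
"mibtot" has last vowel 'o'. The stems whose last vowel is 'o' (patigot → paeztigot, navof → naezvof, wagmarof → waezgmarof) insert -ez- after the first vowel.
The other pattern: stems whose last vowel is 'a' or 'u' add -um.
So mibtot → miezbtot.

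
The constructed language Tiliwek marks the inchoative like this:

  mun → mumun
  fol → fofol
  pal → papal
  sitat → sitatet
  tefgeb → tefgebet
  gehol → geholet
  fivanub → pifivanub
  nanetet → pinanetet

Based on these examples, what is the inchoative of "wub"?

wuwub

fol and gehol both end in -l yet inflect differently (fofol, geholet), so the final letter is not what conditions the rule; the number of vowels is.
"wub" has 1 vowel. The stems with 1 vowel (mun → mumun, fol → fofol, pal → papal) repeat the first consonant+vowel as a prefix.
The other patterns: stems with 2 vowels add -et; stems with 3 vowels add the prefix pi-.
So wub → wuwub.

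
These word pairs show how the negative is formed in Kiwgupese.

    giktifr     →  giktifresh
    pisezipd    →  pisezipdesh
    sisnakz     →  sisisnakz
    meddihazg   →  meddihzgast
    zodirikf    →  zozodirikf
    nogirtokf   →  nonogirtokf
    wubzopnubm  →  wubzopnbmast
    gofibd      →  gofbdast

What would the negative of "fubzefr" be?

fubzefresh

gofibd and pisezipd both end in -d yet inflect differently (gofbdast, pisezipdesh), so the final letter is not what conditions the rule; the second-to-last letter is.
"fubzefr" has second-to-last letter 'f'. The one such stem in the data (giktifr → giktifresh) adds -esh, so the same rule applies.
So fubzefr → fubzefresh.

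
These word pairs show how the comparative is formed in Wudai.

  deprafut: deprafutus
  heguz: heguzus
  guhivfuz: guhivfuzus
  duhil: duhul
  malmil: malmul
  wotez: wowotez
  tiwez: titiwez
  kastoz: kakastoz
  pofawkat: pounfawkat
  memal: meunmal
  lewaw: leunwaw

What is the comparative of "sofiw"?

heguz and wotez both end in -z yet inflect differently (heguzus, wowotez), so the final letter is not what conditions the rule; the last vowel is.
"sofiw" has last vowel 'i'. The stems whose last vowel is 'i' (duhil → duhul, malmil → malmul) change the last vowel to 'u'.
So sofiw → sofuw.

sofuw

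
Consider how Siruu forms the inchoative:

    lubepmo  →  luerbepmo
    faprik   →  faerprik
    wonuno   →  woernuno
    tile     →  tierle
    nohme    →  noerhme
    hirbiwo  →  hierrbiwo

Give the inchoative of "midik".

mierdik

Every pair shown (lubepmo → luerbepmo, faprik → faerprik, wonuno → woernuno, …) follows the same rule: insert -er- after the first vowel.
So midik → mierdik.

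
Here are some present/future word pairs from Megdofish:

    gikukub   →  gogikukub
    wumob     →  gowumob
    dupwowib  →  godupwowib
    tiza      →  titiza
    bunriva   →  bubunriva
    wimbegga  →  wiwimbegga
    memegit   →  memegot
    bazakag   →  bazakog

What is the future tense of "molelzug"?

molelzog

dupwowib and memegit both have last vowel 'i' yet inflect differently (godupwowib, memegot), so the last vowel is not what conditions the rule; the final letter is.
"molelzug" ends in -g. The one such stem in the data (bazakag → bazakog) changes the last vowel to 'o' (as does memegit), so the same rule applies.
So molelzug → molelzog.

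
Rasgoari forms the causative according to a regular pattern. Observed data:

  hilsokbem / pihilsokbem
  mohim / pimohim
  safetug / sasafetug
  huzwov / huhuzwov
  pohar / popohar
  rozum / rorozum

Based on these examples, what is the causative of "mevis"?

pimevis

hilsokbem and rozum both end in -m yet inflect differently (pihilsokbem, rorozum), so the final letter is not what conditions the rule; the last vowel is.
"mevis" has last vowel 'i'. The one such stem in the data (mohim → pimohim) adds the prefix pi-, so the same rule applies.
The other pattern: stems whose last vowel is 'a', 'o' or 'u' repeat the first consonant+vowel as a prefix.
So mevis → pimevis.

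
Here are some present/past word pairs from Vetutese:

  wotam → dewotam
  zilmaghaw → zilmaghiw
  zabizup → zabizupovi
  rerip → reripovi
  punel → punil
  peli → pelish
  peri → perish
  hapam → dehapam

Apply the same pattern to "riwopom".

deriwopom

rerip and peri both have last vowel 'i' yet inflect differently (reripovi, perish), so the last vowel is not what conditions the rule; the final letter is.
"riwopom" ends in -m. The stems ending in -m (wotam → dewotam, hapam → dehapam) add the prefix de-.
So riwopom → deriwopom.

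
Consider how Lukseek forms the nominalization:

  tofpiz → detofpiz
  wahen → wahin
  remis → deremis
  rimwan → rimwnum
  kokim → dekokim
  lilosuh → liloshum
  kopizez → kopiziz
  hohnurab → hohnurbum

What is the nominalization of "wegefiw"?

dewegefiw

rimwan and wahen both end in -n yet inflect differently (rimwnum, wahin), so the final letter is not what conditions the rule; the last vowel is.
"wegefiw" has last vowel 'i'. The stems whose last vowel is 'i' (tofpiz → detofpiz, kokim → dekokim, remis → deremis) add the prefix de-.
The other patterns: stems whose last vowel is 'a' or 'u' delete the last vowel and add -um; stems whose last vowel is 'e' change the last vowel to 'i'.
So wegefiw → dewegefiw.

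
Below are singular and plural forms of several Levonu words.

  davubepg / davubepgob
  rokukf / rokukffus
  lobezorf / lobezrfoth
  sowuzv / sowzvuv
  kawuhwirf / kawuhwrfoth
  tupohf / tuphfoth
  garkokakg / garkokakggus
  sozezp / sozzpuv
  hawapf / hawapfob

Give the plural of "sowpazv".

tupohf and rokukf both end in -f yet inflect differently (tuphfoth, rokukffus), so the final letter is not what conditions the rule; the second-to-last letter is.
"sowpazv" has second-to-last letter 'z'. The stems whose second-to-last letter is 'z' (sozezp → sozzpuv, sowuzv → sowzvuv) delete the last vowel and add -uv.
So sowpazv → sowpzvuv.

sowpzvuv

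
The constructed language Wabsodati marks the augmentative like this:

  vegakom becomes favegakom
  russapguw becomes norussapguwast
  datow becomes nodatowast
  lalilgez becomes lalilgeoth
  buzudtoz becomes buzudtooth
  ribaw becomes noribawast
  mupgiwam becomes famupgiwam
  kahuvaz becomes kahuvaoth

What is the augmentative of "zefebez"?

"zefebez" ends in -z. The stems ending in -z (kahuvaz → kahuvaoth, buzudtoz → buzudtooth, lalilgez → lalilgeoth) drop the final letter and add -oth.
The other patterns: stems ending in -w add no- … -ast around the stem; stems ending in -m add the prefix fa-.
So zefebez → zefebeoth.

zefebeoth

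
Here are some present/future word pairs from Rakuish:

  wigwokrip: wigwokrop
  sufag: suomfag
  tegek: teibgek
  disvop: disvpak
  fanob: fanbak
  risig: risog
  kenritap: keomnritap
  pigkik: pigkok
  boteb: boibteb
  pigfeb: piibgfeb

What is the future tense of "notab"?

noomtab

disvop and wigwokrip both end in -p yet inflect differently (disvpak, wigwokrop), so the final letter is not what conditions the rule; the last vowel is.
"notab" has last vowel 'a'. The stems whose last vowel is 'a' (sufag → suomfag, kenritap → keomnritap) insert -om- after the first vowel.
So notab → noomtab.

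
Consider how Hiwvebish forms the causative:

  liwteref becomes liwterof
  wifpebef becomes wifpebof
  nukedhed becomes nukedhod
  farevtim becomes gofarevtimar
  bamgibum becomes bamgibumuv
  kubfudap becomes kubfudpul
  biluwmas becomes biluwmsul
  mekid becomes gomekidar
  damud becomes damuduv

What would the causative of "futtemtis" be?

gofuttemtisar

mekid and nukedhed both end in -d yet inflect differently (gomekidar, nukedhod), so the final letter is not what conditions the rule; the last vowel is.
"futtemtis" has last vowel 'i'. The stems whose last vowel is 'i' (mekid → gomekidar, farevtim → gofarevtimar) add go- … -ar around the stem.
So futtemtis → gofuttemtisar.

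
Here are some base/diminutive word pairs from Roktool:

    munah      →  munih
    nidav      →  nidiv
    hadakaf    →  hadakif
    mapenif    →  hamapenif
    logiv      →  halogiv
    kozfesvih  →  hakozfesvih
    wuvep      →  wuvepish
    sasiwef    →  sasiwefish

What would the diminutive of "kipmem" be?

kipmemish

hadakaf and mapenif both end in -f yet inflect differently (hadakif, hamapenif), so the final letter is not what conditions the rule; the last vowel is.
"kipmem" has last vowel 'e'. The stems whose last vowel is 'e' (wuvep → wuvepish, sasiwef → sasiwefish) add -ish.
So kipmem → kipmemish.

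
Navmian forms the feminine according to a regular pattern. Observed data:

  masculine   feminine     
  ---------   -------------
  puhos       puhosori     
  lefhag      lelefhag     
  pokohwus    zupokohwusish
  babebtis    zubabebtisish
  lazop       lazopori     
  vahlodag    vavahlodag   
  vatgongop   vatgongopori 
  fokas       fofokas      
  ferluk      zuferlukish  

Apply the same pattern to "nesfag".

puhos and fokas both end in -s yet inflect differently (puhosori, fofokas), so the final letter is not what conditions the rule; the last vowel is.
"nesfag" has last vowel 'a'. The stems whose last vowel is 'a' (lefhag → lelefhag, vahlodag → vavahlodag, fokas → fofokas) repeat the first consonant+vowel as a prefix.
The other patterns: stems whose last vowel is 'o' add -ori; stems whose last vowel is 'i' or 'u' add zu- … -ish around the stem.
So nesfag → nenesfag.

nenesfag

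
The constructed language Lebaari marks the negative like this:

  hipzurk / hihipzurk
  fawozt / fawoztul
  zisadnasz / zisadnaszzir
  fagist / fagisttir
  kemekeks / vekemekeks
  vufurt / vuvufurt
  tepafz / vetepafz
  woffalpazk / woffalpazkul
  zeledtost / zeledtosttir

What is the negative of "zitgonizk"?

zitgonizkul

hipzurk and woffalpazk both end in -k yet inflect differently (hihipzurk, woffalpazkul), so the final letter is not what conditions the rule; the second-to-last letter is.
"zitgonizk" has second-to-last letter 'z'. The stems whose second-to-last letter is 'z' (woffalpazk → woffalpazkul, fawozt → fawoztul) add -ul.
So zitgonizk → zitgonizkul.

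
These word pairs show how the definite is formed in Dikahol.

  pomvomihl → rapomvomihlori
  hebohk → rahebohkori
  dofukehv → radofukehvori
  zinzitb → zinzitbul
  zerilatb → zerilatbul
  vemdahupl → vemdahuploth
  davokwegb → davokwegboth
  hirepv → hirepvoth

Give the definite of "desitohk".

radesitohkori

pomvomihl and vemdahupl both end in -l yet inflect differently (rapomvomihlori, vemdahuploth), so the final letter is not what conditions the rule; the second-to-last letter is.
"desitohk" has second-to-last letter 'h'. The stems whose second-to-last letter is 'h' (pomvomihl → rapomvomihlori, hebohk → rahebohkori, dofukehv → radofukehvori) add ra- … -ori around the stem.
So desitohk → radesitohkori.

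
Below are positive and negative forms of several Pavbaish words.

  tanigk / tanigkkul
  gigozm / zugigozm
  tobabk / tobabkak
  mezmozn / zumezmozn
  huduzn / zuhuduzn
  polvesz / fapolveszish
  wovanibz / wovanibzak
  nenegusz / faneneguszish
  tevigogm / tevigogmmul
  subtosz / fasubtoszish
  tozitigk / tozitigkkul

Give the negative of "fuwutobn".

fuwutobnak

wovanibz and nenegusz both end in -z yet inflect differently (wovanibzak, faneneguszish), so the final letter is not what conditions the rule; the second-to-last letter is.
"fuwutobn" has second-to-last letter 'b'. The stems whose second-to-last letter is 'b' (wovanibz → wovanibzak, tobabk → tobabkak) add -ak.
The other patterns: stems whose second-to-last letter is 'z' add the prefix zu-; stems whose second-to-last letter is 's' add fa- … -ish around the stem; stems whose second-to-last letter is 'g' double the final consonant and add -ul.
So fuwutobn → fuwutobnak.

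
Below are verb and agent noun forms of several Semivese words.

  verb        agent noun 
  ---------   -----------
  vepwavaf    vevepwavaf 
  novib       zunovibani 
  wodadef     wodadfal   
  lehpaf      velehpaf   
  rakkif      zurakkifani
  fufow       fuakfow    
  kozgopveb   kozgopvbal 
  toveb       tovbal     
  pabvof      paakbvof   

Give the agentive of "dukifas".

wodadef and vepwavaf both end in -f yet inflect differently (wodadfal, vevepwavaf), so the final letter is not what conditions the rule; the last vowel is.
"dukifas" has last vowel 'a'. The stems whose last vowel is 'a' (vepwavaf → vevepwavaf, lehpaf → velehpaf) add the prefix ve-.
So dukifas → vedukifas.

vedukifas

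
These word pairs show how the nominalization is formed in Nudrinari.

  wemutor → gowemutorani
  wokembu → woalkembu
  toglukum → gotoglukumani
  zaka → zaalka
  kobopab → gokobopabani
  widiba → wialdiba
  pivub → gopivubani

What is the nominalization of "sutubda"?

wokembu and pivub both have last vowel 'u' yet inflect differently (woalkembu, gopivubani), so the last vowel is not what conditions the rule; whether the stem ends in a vowel or a consonant is.
"sutubda" ends in a vowel. The stems ending in a vowel (widiba → wialdiba, wokembu → woalkembu, zaka → zaalka) insert -al- after the first vowel.
So sutubda → sualtubda.

sualtubda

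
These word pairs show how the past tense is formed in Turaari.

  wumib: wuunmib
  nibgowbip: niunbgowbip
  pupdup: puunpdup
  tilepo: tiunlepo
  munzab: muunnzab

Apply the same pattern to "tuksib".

Every pair shown (wumib → wuunmib, nibgowbip → niunbgowbip, pupdup → puunpdup, …) follows the same rule: insert -un- after the first vowel.
So tuksib → tuunksib.

tuunksib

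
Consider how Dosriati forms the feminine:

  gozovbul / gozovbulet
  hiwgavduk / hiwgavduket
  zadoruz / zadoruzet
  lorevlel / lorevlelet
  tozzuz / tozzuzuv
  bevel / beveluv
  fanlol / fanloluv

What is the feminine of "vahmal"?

"vahmal" has 2 vowels. The stems with 2 vowels (tozzuz → tozzuzuv, bevel → beveluv, fanlol → fanloluv) add -uv.
So vahmal → vahmaluv.

vahmaluv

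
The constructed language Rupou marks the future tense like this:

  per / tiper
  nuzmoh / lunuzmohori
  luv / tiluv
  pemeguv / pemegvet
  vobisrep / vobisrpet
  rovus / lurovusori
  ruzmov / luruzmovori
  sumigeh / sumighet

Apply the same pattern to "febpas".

lufebpasori

"febpas" has 2 vowels. The stems with 2 vowels (ruzmov → luruzmovori, nuzmoh → lunuzmohori, rovus → lurovusori) add lu- … -ori around the stem.
So febpas → lufebpasori.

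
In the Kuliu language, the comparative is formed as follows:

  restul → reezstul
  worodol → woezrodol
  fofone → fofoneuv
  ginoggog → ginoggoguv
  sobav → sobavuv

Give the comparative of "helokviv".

"helokviv" ends in -v. The one such stem in the data (sobav → sobavuv) adds -uv, so the same rule applies.
The other pattern: stems ending in -l insert -ez- after the first vowel.
So helokviv → helokvivuv.

helokvivuv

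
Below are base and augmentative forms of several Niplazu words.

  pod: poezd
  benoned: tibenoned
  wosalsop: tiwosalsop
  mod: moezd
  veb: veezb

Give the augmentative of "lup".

luezp

benoned and mod both end in -d yet inflect differently (tibenoned, moezd), so the final letter is not what conditions the rule; the number of vowels is.
"lup" has 1 vowel. The stems with 1 vowel (veb → veezb, mod → moezd, pod → poezd) insert -ez- after the first vowel.
So lup → luezp.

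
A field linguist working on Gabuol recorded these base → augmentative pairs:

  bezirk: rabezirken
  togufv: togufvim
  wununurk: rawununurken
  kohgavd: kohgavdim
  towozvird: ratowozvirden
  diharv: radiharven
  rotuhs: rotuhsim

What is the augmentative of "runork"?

rarunorken

towozvird and kohgavd both end in -d yet inflect differently (ratowozvirden, kohgavdim), so the final letter is not what conditions the rule; the second-to-last letter is.
"runork" has second-to-last letter 'r'. The stems whose second-to-last letter is 'r' (bezirk → rabezirken, wununurk → rawununurken, towozvird → ratowozvirden) add ra- … -en around the stem.
The other pattern: stems whose second-to-last letter is 'f', 'h' or 'v' add -im.
So runork → rarunorken.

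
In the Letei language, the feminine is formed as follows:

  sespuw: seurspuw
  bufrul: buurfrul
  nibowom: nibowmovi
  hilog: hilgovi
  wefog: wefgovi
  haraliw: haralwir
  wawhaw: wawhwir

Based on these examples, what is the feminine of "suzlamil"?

suzlamlir

"suzlamil" has last vowel 'i'. The one such stem in the data (haraliw → haralwir) deletes the last vowel and adds -ir (as does wawhaw), so the same rule applies.
So suzlamil → suzlamlir.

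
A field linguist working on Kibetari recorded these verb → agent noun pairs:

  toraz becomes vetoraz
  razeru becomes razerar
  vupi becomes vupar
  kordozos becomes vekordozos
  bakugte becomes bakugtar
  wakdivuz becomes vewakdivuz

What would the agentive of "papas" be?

razeru and wakdivuz both have last vowel 'u' yet inflect differently (razerar, vewakdivuz), so the last vowel is not what conditions the rule; whether the stem ends in a vowel or a consonant is.
"papas" ends in a consonant. The stems ending in a consonant (toraz → vetoraz, kordozos → vekordozos, wakdivuz → vewakdivuz) add the prefix ve-.
So papas → vepapas.

vepapas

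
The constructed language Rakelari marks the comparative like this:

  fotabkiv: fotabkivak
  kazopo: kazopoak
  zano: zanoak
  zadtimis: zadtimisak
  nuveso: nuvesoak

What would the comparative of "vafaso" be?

vafasoak

Every pair shown (fotabkiv → fotabkivak, kazopo → kazopoak, zano → zanoak, …) follows the same rule: add -ak.
So vafaso → vafasoak.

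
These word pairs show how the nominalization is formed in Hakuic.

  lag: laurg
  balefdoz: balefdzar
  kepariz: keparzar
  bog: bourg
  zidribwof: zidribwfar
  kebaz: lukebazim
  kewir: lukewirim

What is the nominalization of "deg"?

deurg

kebaz and kepariz both end in -z yet inflect differently (lukebazim, keparzar), so the final letter is not what conditions the rule; the number of vowels is.
"deg" has 1 vowel. The stems with 1 vowel (lag → laurg, bog → bourg) insert -ur- after the first vowel.
The other patterns: stems with 2 vowels add lu- … -im around the stem; stems with 3 vowels delete the last vowel and add -ar.
So deg → deurg.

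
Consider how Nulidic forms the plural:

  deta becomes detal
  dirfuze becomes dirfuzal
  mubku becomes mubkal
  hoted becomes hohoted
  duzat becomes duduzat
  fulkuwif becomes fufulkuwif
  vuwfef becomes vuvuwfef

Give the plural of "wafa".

dirfuze and hoted both have last vowel 'e' yet inflect differently (dirfuzal, hohoted), so the last vowel is not what conditions the rule; whether the stem ends in a vowel or a consonant is.
"wafa" ends in a vowel. The stems ending in a vowel (deta → detal, dirfuze → dirfuzal, mubku → mubkal) drop the final letter and add -al.
The other pattern: stems ending in a consonant repeat the first consonant+vowel as a prefix.
So wafa → wafal.

wafal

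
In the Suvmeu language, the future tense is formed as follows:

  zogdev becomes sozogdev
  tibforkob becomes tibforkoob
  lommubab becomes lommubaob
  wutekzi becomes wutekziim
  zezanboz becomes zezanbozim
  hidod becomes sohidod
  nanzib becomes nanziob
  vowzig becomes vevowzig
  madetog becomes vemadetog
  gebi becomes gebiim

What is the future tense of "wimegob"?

zezanboz and madetog both have last vowel 'o' yet inflect differently (zezanbozim, vemadetog), so the last vowel is not what conditions the rule; the final letter is.
"wimegob" ends in -b. The stems ending in -b (lommubab → lommubaob, nanzib → nanziob, tibforkob → tibforkoob) drop the final letter and add -ob.
So wimegob → wimegoob.

wimegoob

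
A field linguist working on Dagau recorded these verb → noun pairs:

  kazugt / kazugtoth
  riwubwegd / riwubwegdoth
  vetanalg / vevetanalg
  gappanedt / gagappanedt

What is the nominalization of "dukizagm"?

dukizagmoth

"dukizagm" has second-to-last letter 'g'. The stems whose second-to-last letter is 'g' (kazugt → kazugtoth, riwubwegd → riwubwegdoth) add -oth.
The other pattern: stems whose second-to-last letter is 'd' or 'l' repeat the first consonant+vowel as a prefix.
So dukizagm → dukizagmoth.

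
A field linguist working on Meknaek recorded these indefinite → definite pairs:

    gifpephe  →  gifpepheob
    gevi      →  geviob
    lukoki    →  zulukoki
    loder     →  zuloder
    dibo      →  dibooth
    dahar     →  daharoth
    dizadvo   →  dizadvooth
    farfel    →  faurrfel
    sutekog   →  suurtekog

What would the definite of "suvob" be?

suurvob

"suvob" begins with s-. The one such stem in the data (sutekog → suurtekog) inserts -ur- after the first vowel (as does farfel), so the same rule applies.
The other patterns: stems beginning with g- add -ob; stems beginning with l- add the prefix zu-; stems beginning with d- add -oth.
So suvob → suurvob.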